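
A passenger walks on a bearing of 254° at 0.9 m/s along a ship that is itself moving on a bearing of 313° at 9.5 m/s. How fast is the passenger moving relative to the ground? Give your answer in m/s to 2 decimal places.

9.99 m/s

Taking east as x and north as y: ship velocity = (-6.948, 6.479) m/s; passenger velocity relative to ship = (-0.865, -0.248) m/s.
Velocity relative to ground = (-6.948, 6.479) + (-0.865, -0.248) = (-7.813, 6.231) m/s.
Speed = |(-7.813, 6.231)| = 9.993 m/s.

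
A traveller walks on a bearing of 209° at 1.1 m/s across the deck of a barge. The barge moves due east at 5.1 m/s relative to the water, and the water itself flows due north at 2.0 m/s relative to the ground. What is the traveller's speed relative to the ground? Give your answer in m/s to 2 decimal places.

In east/north components (m/s): traveller relative to barge = (-0.533, -0.962); barge relative to water = (5.100, 0.000); water relative to ground = (0.000, 2.000).
Sum = (4.567, 1.038) m/s.
Speed = |(4.567, 1.038)| = 4.683 m/s.

4.68 m/s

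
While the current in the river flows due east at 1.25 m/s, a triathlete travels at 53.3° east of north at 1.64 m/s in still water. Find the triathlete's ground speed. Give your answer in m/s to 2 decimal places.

Taking east as x and north as y: velocity relative to the water = (1.315, 0.980) m/s; the water relative to ground = (1.250, 0.000) m/s.
Velocity relative to ground = (1.315, 0.980) + (1.250, 0.000) = (2.565, 0.980) m/s.
Speed = |(2.565, 0.980)| = 2.746 m/s.

2.75 m/s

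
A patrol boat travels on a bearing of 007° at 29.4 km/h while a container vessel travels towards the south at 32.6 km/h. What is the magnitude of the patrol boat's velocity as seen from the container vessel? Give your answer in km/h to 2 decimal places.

Taking east as x and north as y: patrol boat velocity = (3.583, 29.181) km/h; container vessel velocity = (0.000, -32.600) km/h.
Velocity of patrol boat relative to container vessel = (3.583, 29.181) − (0.000, -32.600) = (3.583, 61.781) km/h.
Magnitude = |(3.583, 61.781)| = 61.885 km/h.

61.88 km/h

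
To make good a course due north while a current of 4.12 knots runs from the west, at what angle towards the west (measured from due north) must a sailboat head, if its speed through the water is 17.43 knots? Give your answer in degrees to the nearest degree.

14°

The current pushes perpendicular to the desired track; the heading must have a component into the current equal to 4.12 knots: 17.43 sin θ = 4.12.
sin θ = 0.2364, so θ = 13.673°.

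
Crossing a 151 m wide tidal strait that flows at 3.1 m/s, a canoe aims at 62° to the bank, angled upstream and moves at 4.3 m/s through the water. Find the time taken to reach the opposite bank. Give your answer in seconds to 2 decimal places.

The component of the canoe's velocity perpendicular to the bank is 4.3 × sin 62° = 3.797 m/s.
The flow acts along the bank and has no component across it.
Time = 151 / 3.797 = 39.772 s.

39.77 s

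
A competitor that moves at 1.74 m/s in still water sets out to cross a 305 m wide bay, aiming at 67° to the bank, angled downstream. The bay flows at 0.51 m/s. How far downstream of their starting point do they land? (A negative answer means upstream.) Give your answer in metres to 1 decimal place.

226.6 m

Perpendicular speed = 1.602 m/s; crossing time = 305 / 1.602 = 190.425 s.
Net downstream speed = 1.190 m/s.
Drift = 1.190 × 190.425 = 226.582 m (downstream).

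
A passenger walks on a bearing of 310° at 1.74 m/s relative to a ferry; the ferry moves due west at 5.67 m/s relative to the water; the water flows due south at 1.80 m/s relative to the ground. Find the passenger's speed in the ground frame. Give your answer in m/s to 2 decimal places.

In east/north components (m/s): passenger relative to ferry = (-1.333, 1.118); ferry relative to water = (-5.670, 0.000); water relative to ground = (0.000, -1.800).
Sum = (-7.003, -0.682) m/s.
Speed = |(-7.003, -0.682)| = 7.036 m/s.

7.04 m/s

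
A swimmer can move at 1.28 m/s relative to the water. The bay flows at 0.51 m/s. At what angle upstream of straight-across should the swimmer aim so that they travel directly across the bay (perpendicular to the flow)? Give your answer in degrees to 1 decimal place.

To cancel the current, the upstream component of the swimmer's velocity must equal the flow: 1.28 sin θ = 0.51.
sin θ = 0.51 / 1.28 = 0.3984.
θ = arcsin(0.3984) = 23.481°.

23.5°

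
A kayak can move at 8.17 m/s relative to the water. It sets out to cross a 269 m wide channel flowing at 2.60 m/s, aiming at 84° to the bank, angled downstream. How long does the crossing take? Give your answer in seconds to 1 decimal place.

33.1 s

The component of the kayak's velocity perpendicular to the bank is 8.17 × sin 84° = 8.125 m/s.
The flow acts along the bank and has no component across it.
Time = 269 / 8.125 = 33.107 s.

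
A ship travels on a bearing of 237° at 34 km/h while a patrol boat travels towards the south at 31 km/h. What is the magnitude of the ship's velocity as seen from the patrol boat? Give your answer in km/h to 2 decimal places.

31.13 km/h

Taking east as x and north as y: ship velocity = (-28.515, -18.518) km/h; patrol boat velocity = (0.000, -31.000) km/h.
Velocity of ship relative to patrol boat = (-28.515, -18.518) − (0.000, -31.000) = (-28.515, 12.482) km/h.
Magnitude = |(-28.515, 12.482)| = 31.127 km/h.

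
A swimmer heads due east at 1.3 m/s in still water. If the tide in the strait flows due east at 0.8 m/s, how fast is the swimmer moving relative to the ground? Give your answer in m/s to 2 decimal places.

2.10 m/s

Taking east as x and north as y: velocity relative to the water = (1.300, 0.000) m/s; the water relative to ground = (0.800, 0.000) m/s.
Velocity relative to ground = (1.300, 0.000) + (0.800, 0.000) = (2.100, 0.000) m/s.
Speed = |(2.100, 0.000)| = 2.100 m/s.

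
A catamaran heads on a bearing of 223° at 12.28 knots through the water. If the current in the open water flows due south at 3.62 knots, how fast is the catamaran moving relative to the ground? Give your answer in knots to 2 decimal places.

15.13 knots

Taking east as x and north as y: velocity relative to the water = (-8.375, -8.981) knots; the water relative to ground = (0.000, -3.620) knots.
Velocity relative to ground = (-8.375, -8.981) + (0.000, -3.620) = (-8.375, -12.601) knots.
Speed = |(-8.375, -12.601)| = 15.130 knots.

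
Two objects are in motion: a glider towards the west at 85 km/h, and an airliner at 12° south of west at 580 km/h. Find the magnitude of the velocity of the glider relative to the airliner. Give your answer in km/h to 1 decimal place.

497.2 km/h

Taking east as x and north as y: glider velocity = (-85.000, 0.000) km/h; airliner velocity = (-567.326, -120.589) km/h.
Velocity of glider relative to airliner = (-85.000, 0.000) − (-567.326, -120.589) = (482.326, 120.589) km/h.
Magnitude = |(482.326, 120.589)| = 497.172 km/h.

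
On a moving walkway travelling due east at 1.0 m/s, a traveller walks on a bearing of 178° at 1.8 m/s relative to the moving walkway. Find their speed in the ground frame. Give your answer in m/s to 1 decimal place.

Taking east as x and north as y: moving walkway velocity = (1.000, 0.000) m/s; traveller velocity relative to moving walkway = (0.063, -1.799) m/s.
Velocity relative to ground = (1.000, 0.000) + (0.063, -1.799) = (1.063, -1.799) m/s.
Speed = |(1.063, -1.799)| = 2.089 m/s.

2.1 m/s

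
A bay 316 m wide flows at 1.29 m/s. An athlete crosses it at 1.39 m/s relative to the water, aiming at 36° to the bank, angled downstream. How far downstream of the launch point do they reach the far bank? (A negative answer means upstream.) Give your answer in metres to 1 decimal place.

933.9 m

Perpendicular speed = 0.817 m/s; crossing time = 316 / 0.817 = 386.771 s.
Net downstream speed = 2.415 m/s.
Drift = 2.415 × 386.771 = 933.871 m (downstream).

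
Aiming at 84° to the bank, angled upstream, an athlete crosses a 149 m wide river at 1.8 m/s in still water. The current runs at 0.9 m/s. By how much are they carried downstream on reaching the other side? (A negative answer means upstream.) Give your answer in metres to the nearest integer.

59 m

Perpendicular speed = 1.790 m/s; crossing time = 149 / 1.790 = 83.234 s.
Net downstream speed = 0.712 m/s.
Drift = 0.712 × 83.234 = 59.250 m (downstream).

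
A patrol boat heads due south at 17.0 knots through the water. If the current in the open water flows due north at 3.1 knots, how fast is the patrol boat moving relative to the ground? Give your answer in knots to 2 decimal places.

13.90 knots

Taking east as x and north as y: velocity relative to the water = (0.000, -17.000) knots; the water relative to ground = (0.000, 3.100) knots.
Velocity relative to ground = (0.000, -17.000) + (0.000, 3.100) = (0.000, -13.900) knots.
Speed = |(0.000, -13.900)| = 13.900 knots.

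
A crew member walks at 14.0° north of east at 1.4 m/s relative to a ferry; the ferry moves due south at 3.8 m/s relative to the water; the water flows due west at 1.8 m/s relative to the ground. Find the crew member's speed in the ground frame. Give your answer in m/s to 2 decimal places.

In east/north components (m/s): crew member relative to ferry = (1.358, 0.339); ferry relative to water = (0.000, -3.800); water relative to ground = (-1.800, 0.000).
Sum = (-0.442, -3.461) m/s.
Speed = |(-0.442, -3.461)| = 3.489 m/s.

3.49 m/s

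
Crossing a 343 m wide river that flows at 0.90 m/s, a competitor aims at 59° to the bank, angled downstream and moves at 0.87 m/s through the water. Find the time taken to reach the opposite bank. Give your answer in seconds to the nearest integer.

The component of the competitor's velocity perpendicular to the bank is 0.87 × sin 59° = 0.746 m/s.
Only the cross-stream component determines the crossing time; the current contributes nothing perpendicular to the bank.
Time = 343 / 0.746 = 459.949 s.

460 s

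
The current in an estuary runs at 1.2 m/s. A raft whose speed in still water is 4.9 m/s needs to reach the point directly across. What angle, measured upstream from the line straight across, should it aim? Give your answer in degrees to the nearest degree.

To cancel the current, the upstream component of the raft's velocity must equal the flow: 4.9 sin θ = 1.2.
sin θ = 1.2 / 4.9 = 0.2449.
θ = arcsin(0.2449) = 14.176°.

14°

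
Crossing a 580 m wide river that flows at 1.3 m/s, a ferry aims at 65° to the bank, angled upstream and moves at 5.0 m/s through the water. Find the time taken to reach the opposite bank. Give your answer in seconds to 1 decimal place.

The component of the ferry's velocity perpendicular to the bank is 5.0 × sin 65° = 4.532 m/s.
Only the cross-stream component determines the crossing time; the current contributes nothing perpendicular to the bank.
Time = 580 / 4.532 = 127.992 s.

128.0 s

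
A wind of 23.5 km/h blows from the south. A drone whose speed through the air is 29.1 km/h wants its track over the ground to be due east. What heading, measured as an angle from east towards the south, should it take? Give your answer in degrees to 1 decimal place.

The wind pushes perpendicular to the desired track; the heading must have a component into the wind equal to 23.5 km/h: 29.1 sin θ = 23.5.
sin θ = 0.8076, so θ = 53.858°.

53.9°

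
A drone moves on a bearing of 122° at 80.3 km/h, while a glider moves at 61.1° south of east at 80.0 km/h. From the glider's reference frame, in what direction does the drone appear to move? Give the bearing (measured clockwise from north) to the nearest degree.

047°

Taking east as x and north as y: drone velocity = (68.098, -42.553) km/h; glider velocity = (38.663, -70.037) km/h.
Velocity of drone relative to glider = (68.098, -42.553) − (38.663, -70.037) = (29.436, 27.485) km/h.
Bearing = atan2(29.44, 27.48) = 46.96° clockwise from north.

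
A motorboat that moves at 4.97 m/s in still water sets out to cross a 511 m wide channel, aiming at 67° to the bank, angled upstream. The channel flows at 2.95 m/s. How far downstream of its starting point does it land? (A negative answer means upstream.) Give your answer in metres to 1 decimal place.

Perpendicular speed = 4.575 m/s; crossing time = 511 / 4.575 = 111.696 s.
Net downstream speed = 1.008 m/s.
Drift = 1.008 × 111.696 = 112.597 m (downstream).

112.6 m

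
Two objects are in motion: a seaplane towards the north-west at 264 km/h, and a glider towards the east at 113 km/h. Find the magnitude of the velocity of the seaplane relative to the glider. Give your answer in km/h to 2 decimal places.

Taking east as x and north as y: seaplane velocity = (-186.676, 186.676) km/h; glider velocity = (113.000, 0.000) km/h.
Velocity of seaplane relative to glider = (-186.676, 186.676) − (113.000, 0.000) = (-299.676, 186.676) km/h.
Magnitude = |(-299.676, 186.676)| = 353.063 km/h.

353.06 km/h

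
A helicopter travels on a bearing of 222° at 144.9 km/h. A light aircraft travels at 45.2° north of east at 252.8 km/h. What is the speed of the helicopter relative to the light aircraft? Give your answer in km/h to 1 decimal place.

397.6 km/h

Taking east as x and north as y: helicopter velocity = (-96.957, -107.682) km/h; light aircraft velocity = (178.132, 179.379) km/h.
Velocity of helicopter relative to light aircraft = (-96.957, -107.682) − (178.132, 179.379) = (-275.089, -287.061) km/h.
Magnitude = |(-275.089, -287.061)| = 397.590 km/h.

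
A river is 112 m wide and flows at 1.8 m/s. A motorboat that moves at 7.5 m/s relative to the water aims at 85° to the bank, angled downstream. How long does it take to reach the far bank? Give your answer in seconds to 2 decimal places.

The component of the motorboat's velocity perpendicular to the bank is 7.5 × sin 85° = 7.471 m/s.
The flow acts along the bank and has no component across it.
Time = 112 / 7.471 = 14.990 s.

14.99 s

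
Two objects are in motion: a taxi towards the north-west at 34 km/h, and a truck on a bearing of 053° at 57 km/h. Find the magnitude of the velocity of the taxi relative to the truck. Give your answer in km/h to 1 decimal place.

Taking east as x and north as y: taxi velocity = (-24.042, 24.042) km/h; truck velocity = (45.522, 34.303) km/h.
Velocity of taxi relative to truck = (-24.042, 24.042) − (45.522, 34.303) = (-69.564, -10.262) km/h.
Magnitude = |(-69.564, -10.262)| = 70.317 km/h.

70.3 km/h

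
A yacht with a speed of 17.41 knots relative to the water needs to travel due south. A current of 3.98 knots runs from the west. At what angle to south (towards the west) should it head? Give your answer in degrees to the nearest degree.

13°

The current pushes perpendicular to the desired track; the heading must have a component into the current equal to 3.98 knots: 17.41 sin θ = 3.98.
sin θ = 0.2286, so θ = 13.215°.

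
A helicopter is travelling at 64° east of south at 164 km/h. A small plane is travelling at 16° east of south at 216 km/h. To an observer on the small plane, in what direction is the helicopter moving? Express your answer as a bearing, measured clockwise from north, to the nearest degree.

Taking east as x and north as y: helicopter velocity = (147.402, -71.893) km/h; small plane velocity = (59.538, -207.633) km/h.
Velocity of helicopter relative to small plane = (147.402, -71.893) − (59.538, -207.633) = (87.865, 135.740) km/h.
Bearing = atan2(87.86, 135.74) = 32.92° clockwise from north.

033°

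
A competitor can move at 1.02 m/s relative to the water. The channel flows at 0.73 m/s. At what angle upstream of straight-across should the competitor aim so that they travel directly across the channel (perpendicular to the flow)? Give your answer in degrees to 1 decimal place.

45.7°

To cancel the current, the upstream component of the competitor's velocity must equal the flow: 1.02 sin θ = 0.73.
sin θ = 0.73 / 1.02 = 0.7157.
θ = arcsin(0.7157) = 45.699°.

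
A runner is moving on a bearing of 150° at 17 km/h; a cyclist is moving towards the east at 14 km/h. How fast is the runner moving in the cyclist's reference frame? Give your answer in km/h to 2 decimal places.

15.72 km/h

Taking east as x and north as y: runner velocity = (8.500, -14.722) km/h; cyclist velocity = (14.000, 0.000) km/h.
Velocity of runner relative to cyclist = (8.500, -14.722) − (14.000, 0.000) = (-5.500, -14.722) km/h.
Magnitude = |(-5.500, -14.722)| = 15.716 km/h.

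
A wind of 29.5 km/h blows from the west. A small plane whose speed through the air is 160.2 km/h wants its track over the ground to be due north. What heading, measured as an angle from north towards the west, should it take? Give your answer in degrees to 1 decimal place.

The wind pushes perpendicular to the desired track; the heading must have a component into the wind equal to 29.5 km/h: 160.2 sin θ = 29.5.
sin θ = 0.1841, so θ = 10.611°.

10.6°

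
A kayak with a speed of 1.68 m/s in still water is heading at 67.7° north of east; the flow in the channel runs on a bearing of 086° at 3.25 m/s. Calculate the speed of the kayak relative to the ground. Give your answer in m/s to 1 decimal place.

Taking east as x and north as y: velocity relative to the water = (0.637, 1.554) m/s; the water relative to ground = (3.242, 0.227) m/s.
Velocity relative to ground = (0.637, 1.554) + (3.242, 0.227) = (3.880, 1.781) m/s.
Speed = |(3.880, 1.781)| = 4.269 m/s.

4.3 m/s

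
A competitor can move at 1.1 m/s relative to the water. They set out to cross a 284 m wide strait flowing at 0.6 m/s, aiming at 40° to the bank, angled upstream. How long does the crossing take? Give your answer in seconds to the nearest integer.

The component of the competitor's velocity perpendicular to the bank is 1.1 × sin 40° = 0.707 m/s.
The current is parallel to the bank, so it does not affect the crossing time.
Time = 284 / 0.707 = 401.660 s.

402 s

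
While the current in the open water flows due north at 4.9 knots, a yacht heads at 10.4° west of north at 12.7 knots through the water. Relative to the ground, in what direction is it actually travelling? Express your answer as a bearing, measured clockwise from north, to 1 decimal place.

Taking east as x and north as y: velocity relative to the water = (-2.293, 12.491) knots; the water relative to ground = (0.000, 4.900) knots.
Velocity relative to ground = (-2.293, 12.491) + (0.000, 4.900) = (-2.293, 17.391) knots.
Bearing = atan2(-2.29, 17.39) = 352.49° clockwise from north.

352.5°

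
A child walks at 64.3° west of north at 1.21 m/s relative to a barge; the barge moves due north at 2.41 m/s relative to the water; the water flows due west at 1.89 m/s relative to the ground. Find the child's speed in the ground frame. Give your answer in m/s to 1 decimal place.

In east/north components (m/s): child relative to barge = (-1.090, 0.525); barge relative to water = (0.000, 2.410); water relative to ground = (-1.890, 0.000).
Sum = (-2.980, 2.935) m/s.
Speed = |(-2.980, 2.935)| = 4.183 m/s.

4.2 m/s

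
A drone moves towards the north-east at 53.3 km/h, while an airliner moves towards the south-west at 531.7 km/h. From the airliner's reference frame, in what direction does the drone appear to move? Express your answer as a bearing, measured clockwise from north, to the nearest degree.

Taking east as x and north as y: drone velocity = (37.689, 37.689) km/h; airliner velocity = (-375.969, -375.969) km/h.
Velocity of drone relative to airliner = (37.689, 37.689) − (-375.969, -375.969) = (413.657, 413.657) km/h.
Bearing = atan2(413.66, 413.66) = 45.00° clockwise from north.

045°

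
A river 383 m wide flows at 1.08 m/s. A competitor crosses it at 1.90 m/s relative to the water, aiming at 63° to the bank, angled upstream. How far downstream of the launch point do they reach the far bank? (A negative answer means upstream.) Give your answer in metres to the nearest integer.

Perpendicular speed = 1.693 m/s; crossing time = 383 / 1.693 = 226.237 s.
Net downstream speed = 0.217 m/s.
Drift = 0.217 × 226.237 = 49.188 m (downstream).

49 m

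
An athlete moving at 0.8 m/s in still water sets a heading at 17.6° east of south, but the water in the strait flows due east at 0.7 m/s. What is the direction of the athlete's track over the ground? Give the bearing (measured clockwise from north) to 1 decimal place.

129.0°

Taking east as x and north as y: velocity relative to the water = (0.242, -0.763) m/s; the water relative to ground = (0.700, 0.000) m/s.
Velocity relative to ground = (0.242, -0.763) + (0.700, 0.000) = (0.942, -0.763) m/s.
Bearing = atan2(0.94, -0.76) = 128.99° clockwise from north.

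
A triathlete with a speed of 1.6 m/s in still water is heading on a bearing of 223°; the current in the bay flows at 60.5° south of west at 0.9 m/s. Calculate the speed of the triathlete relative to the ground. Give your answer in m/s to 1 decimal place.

Taking east as x and north as y: velocity relative to the water = (-1.091, -1.170) m/s; the water relative to ground = (-0.443, -0.783) m/s.
Velocity relative to ground = (-1.091, -1.170) + (-0.443, -0.783) = (-1.534, -1.953) m/s.
Speed = |(-1.534, -1.953)| = 2.484 m/s.

2.5 m/s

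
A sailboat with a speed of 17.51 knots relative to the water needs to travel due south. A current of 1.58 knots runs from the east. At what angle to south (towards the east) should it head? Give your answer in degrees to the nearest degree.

5°

The current pushes perpendicular to the desired track; the heading must have a component into the current equal to 1.58 knots: 17.51 sin θ = 1.58.
sin θ = 0.0902, so θ = 5.177°.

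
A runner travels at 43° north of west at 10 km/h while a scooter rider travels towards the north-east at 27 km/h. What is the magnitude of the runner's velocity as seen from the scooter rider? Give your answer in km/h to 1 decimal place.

Taking east as x and north as y: runner velocity = (-7.314, 6.820) km/h; scooter rider velocity = (19.092, 19.092) km/h.
Velocity of runner relative to scooter rider = (-7.314, 6.820) − (19.092, 19.092) = (-26.405, -12.272) km/h.
Magnitude = |(-26.405, -12.272)| = 29.118 km/h.

29.1 km/h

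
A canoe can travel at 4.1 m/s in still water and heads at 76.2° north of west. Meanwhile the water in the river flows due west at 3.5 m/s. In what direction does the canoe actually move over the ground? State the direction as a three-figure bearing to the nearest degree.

Taking east as x and north as y: velocity relative to the water = (-0.978, 3.982) m/s; the water relative to ground = (-3.500, 0.000) m/s.
Velocity relative to ground = (-0.978, 3.982) + (-3.500, 0.000) = (-4.478, 3.982) m/s.
Bearing = atan2(-4.48, 3.98) = 311.64° clockwise from north.

312°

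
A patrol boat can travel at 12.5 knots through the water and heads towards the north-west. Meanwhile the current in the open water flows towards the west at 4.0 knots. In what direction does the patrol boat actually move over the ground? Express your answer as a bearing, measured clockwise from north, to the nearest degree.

305°

Taking east as x and north as y: velocity relative to the water = (-8.839, 8.839) knots; the water relative to ground = (-4.000, 0.000) knots.
Velocity relative to ground = (-8.839, 8.839) + (-4.000, 0.000) = (-12.839, 8.839) knots.
Bearing = atan2(-12.84, 8.84) = 304.55° clockwise from north.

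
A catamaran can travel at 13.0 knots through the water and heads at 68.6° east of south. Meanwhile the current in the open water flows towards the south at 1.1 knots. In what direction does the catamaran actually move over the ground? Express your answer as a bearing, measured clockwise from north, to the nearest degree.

Taking east as x and north as y: velocity relative to the water = (12.104, -4.743) knots; the water relative to ground = (0.000, -1.100) knots.
Velocity relative to ground = (12.104, -4.743) + (0.000, -1.100) = (12.104, -5.843) knots.
Bearing = atan2(12.10, -5.84) = 115.77° clockwise from north.

116°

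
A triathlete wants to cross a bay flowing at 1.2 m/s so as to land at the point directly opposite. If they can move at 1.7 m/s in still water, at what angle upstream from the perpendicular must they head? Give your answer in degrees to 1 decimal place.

44.9°

To cancel the current, the upstream component of the triathlete's velocity must equal the flow: 1.7 sin θ = 1.2.
sin θ = 1.2 / 1.7 = 0.7059.
θ = arcsin(0.7059) = 44.901°.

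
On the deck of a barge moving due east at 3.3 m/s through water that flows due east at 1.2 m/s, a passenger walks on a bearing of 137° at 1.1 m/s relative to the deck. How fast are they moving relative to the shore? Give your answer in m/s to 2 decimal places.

5.31 m/s

In east/north components (m/s): passenger relative to barge = (0.750, -0.804); barge relative to water = (3.300, 0.000); water relative to ground = (1.200, 0.000).
Sum = (5.250, -0.804) m/s.
Speed = |(5.250, -0.804)| = 5.311 m/s.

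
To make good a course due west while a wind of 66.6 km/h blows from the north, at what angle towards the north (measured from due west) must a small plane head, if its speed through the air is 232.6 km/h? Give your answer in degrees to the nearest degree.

17°

The wind pushes perpendicular to the desired track; the heading must have a component into the wind equal to 66.6 km/h: 232.6 sin θ = 66.6.
sin θ = 0.2863, so θ = 16.638°.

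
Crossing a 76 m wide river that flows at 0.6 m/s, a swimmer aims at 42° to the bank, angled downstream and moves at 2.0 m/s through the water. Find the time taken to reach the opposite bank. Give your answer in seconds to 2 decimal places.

The component of the swimmer's velocity perpendicular to the bank is 2.0 × sin 42° = 1.338 m/s.
The flow acts along the bank and has no component across it.
Time = 76 / 1.338 = 56.790 s.

56.79 s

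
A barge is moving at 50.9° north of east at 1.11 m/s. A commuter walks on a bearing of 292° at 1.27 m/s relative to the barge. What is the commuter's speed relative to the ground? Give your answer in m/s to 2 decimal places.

Taking east as x and north as y: barge velocity = (0.700, 0.861) m/s; commuter velocity relative to barge = (-1.178, 0.476) m/s.
Velocity relative to ground = (0.700, 0.861) + (-1.178, 0.476) = (-0.477, 1.337) m/s.
Speed = |(-0.477, 1.337)| = 1.420 m/s.

1.42 m/s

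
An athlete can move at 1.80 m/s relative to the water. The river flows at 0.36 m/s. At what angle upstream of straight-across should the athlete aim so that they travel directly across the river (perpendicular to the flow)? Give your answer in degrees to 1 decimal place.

To cancel the current, the upstream component of the athlete's velocity must equal the flow: 1.80 sin θ = 0.36.
sin θ = 0.36 / 1.80 = 0.2000.
θ = arcsin(0.2000) = 11.537°.

11.5°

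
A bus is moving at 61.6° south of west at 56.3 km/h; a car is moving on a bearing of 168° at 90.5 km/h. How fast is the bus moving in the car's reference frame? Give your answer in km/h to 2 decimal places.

60.00 km/h

Taking east as x and north as y: bus velocity = (-26.778, -49.524) km/h; car velocity = (18.816, -88.522) km/h.
Velocity of bus relative to car = (-26.778, -49.524) − (18.816, -88.522) = (-45.594, 38.998) km/h.
Magnitude = |(-45.594, 38.998)| = 59.997 km/h.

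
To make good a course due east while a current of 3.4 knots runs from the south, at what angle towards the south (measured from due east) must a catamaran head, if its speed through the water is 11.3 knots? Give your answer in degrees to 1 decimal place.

17.5°

The current pushes perpendicular to the desired track; the heading must have a component into the current equal to 3.4 knots: 11.3 sin θ = 3.4.
sin θ = 0.3009, so θ = 17.511°.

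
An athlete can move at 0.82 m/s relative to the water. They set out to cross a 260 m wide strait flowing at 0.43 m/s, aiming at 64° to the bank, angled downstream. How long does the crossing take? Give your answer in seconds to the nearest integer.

The component of the athlete's velocity perpendicular to the bank is 0.82 × sin 64° = 0.737 m/s.
The flow acts along the bank and has no component across it.
Time = 260 / 0.737 = 352.776 s.

353 s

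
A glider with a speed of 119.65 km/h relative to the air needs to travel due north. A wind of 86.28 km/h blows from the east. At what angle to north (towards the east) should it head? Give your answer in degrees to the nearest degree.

46°

The wind pushes perpendicular to the desired track; the heading must have a component into the wind equal to 86.28 km/h: 119.65 sin θ = 86.28.
sin θ = 0.7211, so θ = 46.146°.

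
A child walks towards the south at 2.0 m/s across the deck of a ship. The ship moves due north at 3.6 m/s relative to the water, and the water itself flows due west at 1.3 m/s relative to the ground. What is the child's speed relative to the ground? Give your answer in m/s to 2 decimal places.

2.06 m/s

In east/north components (m/s): child relative to ship = (0.000, -2.000); ship relative to water = (0.000, 3.600); water relative to ground = (-1.300, 0.000).
Sum = (-1.300, 1.600) m/s.
Speed = |(-1.300, 1.600)| = 2.062 m/s.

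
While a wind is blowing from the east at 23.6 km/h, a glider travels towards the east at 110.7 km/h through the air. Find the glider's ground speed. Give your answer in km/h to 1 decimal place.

Taking east as x and north as y: velocity relative to the air = (110.700, 0.000) km/h; the air relative to ground = (-23.600, 0.000) km/h.
Velocity relative to ground = (110.700, 0.000) + (-23.600, 0.000) = (87.100, 0.000) km/h.
Speed = |(87.100, 0.000)| = 87.100 km/h.

87.1 km/h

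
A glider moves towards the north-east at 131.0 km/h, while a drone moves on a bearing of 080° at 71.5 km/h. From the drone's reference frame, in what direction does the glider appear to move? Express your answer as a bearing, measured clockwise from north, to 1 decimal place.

Taking east as x and north as y: glider velocity = (92.631, 92.631) km/h; drone velocity = (70.414, 12.416) km/h.
Velocity of glider relative to drone = (92.631, 92.631) − (70.414, 12.416) = (22.217, 80.215) km/h.
Bearing = atan2(22.22, 80.22) = 15.48° clockwise from north.

015.5°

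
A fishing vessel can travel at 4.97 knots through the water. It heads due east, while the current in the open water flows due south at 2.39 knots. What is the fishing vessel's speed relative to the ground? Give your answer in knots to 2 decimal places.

Taking east as x and north as y: velocity relative to the water = (4.970, 0.000) knots; the water relative to ground = (0.000, -2.390) knots.
Velocity relative to ground = (4.970, 0.000) + (0.000, -2.390) = (4.970, -2.390) knots.
Speed = |(4.970, -2.390)| = 5.515 knots.

5.51 knots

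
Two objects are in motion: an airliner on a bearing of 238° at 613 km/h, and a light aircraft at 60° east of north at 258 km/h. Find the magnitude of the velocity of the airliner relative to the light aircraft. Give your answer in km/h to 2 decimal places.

Taking east as x and north as y: airliner velocity = (-519.853, -324.841) km/h; light aircraft velocity = (223.435, 129.000) km/h.
Velocity of airliner relative to light aircraft = (-519.853, -324.841) − (223.435, 129.000) = (-743.288, -453.841) km/h.
Magnitude = |(-743.288, -453.841)| = 870.889 km/h.

870.89 km/h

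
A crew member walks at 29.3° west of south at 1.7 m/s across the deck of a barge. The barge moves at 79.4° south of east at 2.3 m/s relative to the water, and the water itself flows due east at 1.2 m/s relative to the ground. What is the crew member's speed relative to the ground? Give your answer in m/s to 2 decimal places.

In east/north components (m/s): crew member relative to barge = (-0.832, -1.483); barge relative to water = (0.423, -2.261); water relative to ground = (1.200, 0.000).
Sum = (0.791, -3.743) m/s.
Speed = |(0.791, -3.743)| = 3.826 m/s.

3.83 m/s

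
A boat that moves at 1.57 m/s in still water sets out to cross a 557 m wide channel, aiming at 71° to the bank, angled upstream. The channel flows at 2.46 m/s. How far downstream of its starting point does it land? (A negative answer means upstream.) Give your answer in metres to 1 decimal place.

731.2 m

Perpendicular speed = 1.484 m/s; crossing time = 557 / 1.484 = 375.220 s.
Net downstream speed = 1.949 m/s.
Drift = 1.949 × 375.220 = 731.250 m (downstream).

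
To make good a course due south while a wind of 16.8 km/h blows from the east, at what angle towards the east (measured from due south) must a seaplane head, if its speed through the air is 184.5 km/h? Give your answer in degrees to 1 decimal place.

5.2°

The wind pushes perpendicular to the desired track; the heading must have a component into the wind equal to 16.8 km/h: 184.5 sin θ = 16.8.
sin θ = 0.0911, so θ = 5.224°.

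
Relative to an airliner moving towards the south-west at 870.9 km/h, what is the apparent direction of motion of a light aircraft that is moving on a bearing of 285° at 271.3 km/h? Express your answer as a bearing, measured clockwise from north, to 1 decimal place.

Taking east as x and north as y: light aircraft velocity = (-262.056, 70.218) km/h; airliner velocity = (-615.819, -615.819) km/h.
Velocity of light aircraft relative to airliner = (-262.056, 70.218) − (-615.819, -615.819) = (353.764, 686.037) km/h.
Bearing = atan2(353.76, 686.04) = 27.28° clockwise from north.

027.3°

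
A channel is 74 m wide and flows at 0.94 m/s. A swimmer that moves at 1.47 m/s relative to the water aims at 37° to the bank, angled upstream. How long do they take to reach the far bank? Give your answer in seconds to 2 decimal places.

The component of the swimmer's velocity perpendicular to the bank is 1.47 × sin 37° = 0.885 m/s.
The current is parallel to the bank, so it does not affect the crossing time.
Time = 74 / 0.885 = 83.647 s.

83.65 s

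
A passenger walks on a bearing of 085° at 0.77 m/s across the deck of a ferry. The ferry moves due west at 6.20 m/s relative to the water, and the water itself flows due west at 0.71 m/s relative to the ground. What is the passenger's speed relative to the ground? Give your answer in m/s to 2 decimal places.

In east/north components (m/s): passenger relative to ferry = (0.767, 0.067); ferry relative to water = (-6.200, 0.000); water relative to ground = (-0.710, 0.000).
Sum = (-6.143, 0.067) m/s.
Speed = |(-6.143, 0.067)| = 6.143 m/s.

6.14 m/s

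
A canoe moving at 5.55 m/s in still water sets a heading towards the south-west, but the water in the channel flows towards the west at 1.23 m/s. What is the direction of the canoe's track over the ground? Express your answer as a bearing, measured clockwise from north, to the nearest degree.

233°

Taking east as x and north as y: velocity relative to the water = (-3.924, -3.924) m/s; the water relative to ground = (-1.230, 0.000) m/s.
Velocity relative to ground = (-3.924, -3.924) + (-1.230, 0.000) = (-5.154, -3.924) m/s.
Bearing = atan2(-5.15, -3.92) = 232.72° clockwise from north.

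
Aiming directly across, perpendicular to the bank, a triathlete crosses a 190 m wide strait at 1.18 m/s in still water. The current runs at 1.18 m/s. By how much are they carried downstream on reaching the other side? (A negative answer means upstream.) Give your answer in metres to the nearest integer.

190 m

Perpendicular speed = 1.180 m/s; crossing time = 190 / 1.180 = 161.017 s.
Net downstream speed = 1.180 m/s.
Drift = 1.180 × 161.017 = 190.000 m (downstream).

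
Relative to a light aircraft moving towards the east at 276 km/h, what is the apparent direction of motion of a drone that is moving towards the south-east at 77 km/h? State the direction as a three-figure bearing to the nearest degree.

256°

Taking east as x and north as y: drone velocity = (54.447, -54.447) km/h; light aircraft velocity = (276.000, 0.000) km/h.
Velocity of drone relative to light aircraft = (54.447, -54.447) − (276.000, 0.000) = (-221.553, -54.447) km/h.
Bearing = atan2(-221.55, -54.45) = 256.19° clockwise from north.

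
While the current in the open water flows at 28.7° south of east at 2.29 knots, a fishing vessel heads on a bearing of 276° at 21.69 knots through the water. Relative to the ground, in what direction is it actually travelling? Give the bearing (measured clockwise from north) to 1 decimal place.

273.4°

Taking east as x and north as y: velocity relative to the water = (-21.571, 2.267) knots; the water relative to ground = (2.009, -1.100) knots.
Velocity relative to ground = (-21.571, 2.267) + (2.009, -1.100) = (-19.563, 1.168) knots.
Bearing = atan2(-19.56, 1.17) = 273.42° clockwise from north.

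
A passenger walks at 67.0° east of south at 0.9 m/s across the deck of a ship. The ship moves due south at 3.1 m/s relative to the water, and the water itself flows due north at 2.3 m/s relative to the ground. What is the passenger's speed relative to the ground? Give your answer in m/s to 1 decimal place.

1.4 m/s

In east/north components (m/s): passenger relative to ship = (0.828, -0.352); ship relative to water = (0.000, -3.100); water relative to ground = (0.000, 2.300).
Sum = (0.828, -1.152) m/s.
Speed = |(0.828, -1.152)| = 1.419 m/s.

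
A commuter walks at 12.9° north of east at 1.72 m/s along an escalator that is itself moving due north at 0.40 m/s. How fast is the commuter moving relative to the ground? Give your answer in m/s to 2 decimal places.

Taking east as x and north as y: escalator velocity = (0.000, 0.400) m/s; commuter velocity relative to escalator = (1.677, 0.384) m/s.
Velocity relative to ground = (0.000, 0.400) + (1.677, 0.384) = (1.677, 0.784) m/s.
Speed = |(1.677, 0.784)| = 1.851 m/s.

1.85 m/s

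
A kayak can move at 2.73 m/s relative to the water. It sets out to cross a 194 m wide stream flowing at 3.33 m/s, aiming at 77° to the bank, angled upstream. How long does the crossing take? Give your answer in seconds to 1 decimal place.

72.9 s

The component of the kayak's velocity perpendicular to the bank is 2.73 × sin 77° = 2.660 m/s.
Only the cross-stream component determines the crossing time; the current contributes nothing perpendicular to the bank.
Time = 194 / 2.660 = 72.932 s.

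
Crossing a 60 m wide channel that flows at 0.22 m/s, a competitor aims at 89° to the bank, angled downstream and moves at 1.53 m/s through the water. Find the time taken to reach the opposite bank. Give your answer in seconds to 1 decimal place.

The component of the competitor's velocity perpendicular to the bank is 1.53 × sin 89° = 1.530 m/s.
The flow acts along the bank and has no component across it.
Time = 60 / 1.530 = 39.222 s.

39.2 s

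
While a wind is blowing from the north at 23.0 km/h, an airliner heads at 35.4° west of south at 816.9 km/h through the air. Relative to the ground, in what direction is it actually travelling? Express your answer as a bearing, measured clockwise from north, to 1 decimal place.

214.5°

Taking east as x and north as y: velocity relative to the air = (-473.215, -665.878) km/h; the air relative to ground = (0.000, -23.000) km/h.
Velocity relative to ground = (-473.215, -665.878) + (0.000, -23.000) = (-473.215, -688.878) km/h.
Bearing = atan2(-473.21, -688.88) = 214.49° clockwise from north.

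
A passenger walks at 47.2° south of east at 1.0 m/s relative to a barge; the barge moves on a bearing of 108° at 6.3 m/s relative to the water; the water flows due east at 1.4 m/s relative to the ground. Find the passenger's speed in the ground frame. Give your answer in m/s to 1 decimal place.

In east/north components (m/s): passenger relative to barge = (0.679, -0.734); barge relative to water = (5.992, -1.947); water relative to ground = (1.400, 0.000).
Sum = (8.071, -2.681) m/s.
Speed = |(8.071, -2.681)| = 8.505 m/s.

8.5 m/s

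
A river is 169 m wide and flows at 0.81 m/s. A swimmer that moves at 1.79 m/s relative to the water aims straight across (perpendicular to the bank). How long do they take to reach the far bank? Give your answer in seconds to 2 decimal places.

The component of the swimmer's velocity perpendicular to the bank is 1.79 m/s.
The flow acts along the bank and has no component across it.
Time = 169 / 1.790 = 94.413 s.

94.41 s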